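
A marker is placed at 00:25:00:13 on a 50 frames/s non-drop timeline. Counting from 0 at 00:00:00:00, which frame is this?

Total seconds to the label: (0 × 3600 + 25 × 60 + 0) = 1500.
Frame index = 1500 × 50 + 13 = 75013.

75013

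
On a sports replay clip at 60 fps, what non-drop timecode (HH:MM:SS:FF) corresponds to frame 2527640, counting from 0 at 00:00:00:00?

11:42:07:20

2527640 ÷ 60 = 42127 full seconds, remainder 20 frames.
42127 s = 11 h 42 min 7 s.
Timecode: 11:42:07:20.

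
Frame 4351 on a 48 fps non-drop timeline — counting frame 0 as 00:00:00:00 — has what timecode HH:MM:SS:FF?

00:01:30:31

4351 ÷ 48 = 90 full seconds, remainder 31 frames.
90 s = 0 h 1 min 30 s.
Timecode: 00:01:30:31.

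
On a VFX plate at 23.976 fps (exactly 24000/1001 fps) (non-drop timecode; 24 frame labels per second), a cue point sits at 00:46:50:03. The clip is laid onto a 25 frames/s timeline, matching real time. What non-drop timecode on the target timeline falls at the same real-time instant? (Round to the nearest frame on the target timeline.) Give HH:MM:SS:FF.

Source frame index: (0×3600 + 46×60 + 50) × 24 + 3 = 67443.
Real time: 67443 / (24000/1001) = 22503481/8000 s.
Target frame: (22503481/8000) × (25) = 22503481/320 ≈ 70323.378 → 70323.
At 25 labels/s: frame 70323 → 00:46:52:23.

00:46:52:23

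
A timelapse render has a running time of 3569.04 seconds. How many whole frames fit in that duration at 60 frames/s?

214142 frames

Frames = 3569.04 × 60 = 1070712/5 ≈ 214142.4000.
Complete frames: 214142.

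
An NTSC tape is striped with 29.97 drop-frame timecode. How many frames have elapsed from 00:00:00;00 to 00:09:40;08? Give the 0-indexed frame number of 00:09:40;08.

17390

As if non-drop at 30 labels/s: (0 × 3600 + 9 × 60 + 40) × 30 + 8 = 17408.
Minute boundaries passed: 9; those not divisible by 10: 9 − 0 = 9; dropped labels = 2 × 9 = 18.
Actual frame index = 17408 − 18 = 17390.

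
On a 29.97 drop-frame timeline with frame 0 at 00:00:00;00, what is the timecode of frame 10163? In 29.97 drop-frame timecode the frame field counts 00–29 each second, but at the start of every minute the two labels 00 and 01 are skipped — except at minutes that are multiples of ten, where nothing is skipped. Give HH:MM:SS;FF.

00:05:39;03

Each 10-minute DF block holds 10 × 60 × 30 − 9 × 2 = 17982 frames. 10163 ÷ 17982 → 0 full blocks, remainder 10163.
Within the partial block the first minute is 1800 frames and each further minute 1798, so 5 further minute boundaries passed. Total skipped labels = 18 × 0 + 2 × 5 = 10.
Non-drop label index = 10163 + 10 = 10173; at 30 labels/s that is 00:05:39:03, i.e. DF 00:05:39;03.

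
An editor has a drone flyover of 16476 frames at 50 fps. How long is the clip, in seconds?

Running time = 16476 / (50) = 329.52 s.

329.52 seconds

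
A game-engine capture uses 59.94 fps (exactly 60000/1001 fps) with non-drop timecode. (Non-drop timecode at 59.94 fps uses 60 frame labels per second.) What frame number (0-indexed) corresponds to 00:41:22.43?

148963

Total seconds to the label: (0 × 3600 + 41 × 60 + 22) = 2482.
Frame index = 2482 × 60 + 43 = 148963.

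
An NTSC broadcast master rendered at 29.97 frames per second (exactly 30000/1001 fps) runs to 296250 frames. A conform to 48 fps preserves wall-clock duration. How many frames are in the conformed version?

Target frames = source frames × (target rate / source rate) = 296250 × (48)/(30000/1001) = 296250 × 1001/625 = 474474.

474474 frames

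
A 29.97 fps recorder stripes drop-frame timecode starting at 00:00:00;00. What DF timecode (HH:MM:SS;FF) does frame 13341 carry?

Ten DF minutes hold 17982 frames, so frame 13341 lies in block 0 (frames 0–17981) with 13341 frames into that block.
The block's first minute is 1800 frames and the rest 1798 each; 13341 frames reaches minute 7, so 0 × 18 + 7 × 2 = 14 labels have been skipped so far.
Adding those back, label number 13341 + 14 = 13355 at 30 labels/s is 445 s + 5 f = 0 h 7 min 25 s frame 5, i.e. 00:07:25;05.

00:07:25;05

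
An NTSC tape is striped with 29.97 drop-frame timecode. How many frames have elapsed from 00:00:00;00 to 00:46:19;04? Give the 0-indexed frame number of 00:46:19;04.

Complete 10-minute blocks: 4, each 17982 frames → 71928.
Remaining 6 whole minutes in the current block: 1800 + 5 × 1798 = 10790 frames.
Within the current minute: 19 × 30 + 4 − 2 = 572 (labels ;00/;01 skipped at this minute). Total = 71928 + 10790 + 572 = 83290.

83290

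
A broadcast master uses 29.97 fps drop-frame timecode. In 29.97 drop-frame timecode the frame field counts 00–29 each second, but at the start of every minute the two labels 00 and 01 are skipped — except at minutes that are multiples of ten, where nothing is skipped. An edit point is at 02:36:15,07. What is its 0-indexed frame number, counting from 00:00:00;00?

280975

Complete 10-minute blocks: 15, each 17982 frames → 269730.
Remaining 6 whole minutes in the current block: 1800 + 5 × 1798 = 10790 frames.
Within the current minute: 15 × 30 + 7 − 2 = 455 (labels ;00/;01 skipped at this minute). Total = 269730 + 10790 + 455 = 280975.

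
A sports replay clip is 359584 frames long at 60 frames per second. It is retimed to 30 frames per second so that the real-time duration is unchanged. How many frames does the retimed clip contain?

179792 frames

Target frames = source frames × (target rate / source rate) = 359584 × (30)/(60) = 359584 × 1/2 = 179792.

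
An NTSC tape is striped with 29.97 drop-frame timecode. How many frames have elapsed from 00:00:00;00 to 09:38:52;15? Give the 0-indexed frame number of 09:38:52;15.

Complete 10-minute blocks: 57, each 17982 frames → 1024974.
Remaining 8 whole minutes in the current block: 1800 + 7 × 1798 = 14386 frames.
Within the current minute: 52 × 30 + 15 − 2 = 1573 (labels ;00/;01 skipped at this minute). Total = 1024974 + 14386 + 1573 = 1040933.

1040933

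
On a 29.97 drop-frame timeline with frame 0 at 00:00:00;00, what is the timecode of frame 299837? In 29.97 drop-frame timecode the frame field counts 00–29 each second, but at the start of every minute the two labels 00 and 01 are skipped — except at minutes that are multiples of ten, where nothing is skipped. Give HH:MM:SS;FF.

02:46:44;17

Each 10-minute DF block holds 10 × 60 × 30 − 9 × 2 = 17982 frames. 299837 ÷ 17982 → 16 full blocks, remainder 12125.
Within the partial block the first minute is 1800 frames and each further minute 1798, so 6 further minute boundaries passed. Total skipped labels = 18 × 16 + 2 × 6 = 300.
Non-drop label index = 299837 + 300 = 300137; at 30 labels/s that is 02:46:44:17, i.e. DF 02:46:44;17.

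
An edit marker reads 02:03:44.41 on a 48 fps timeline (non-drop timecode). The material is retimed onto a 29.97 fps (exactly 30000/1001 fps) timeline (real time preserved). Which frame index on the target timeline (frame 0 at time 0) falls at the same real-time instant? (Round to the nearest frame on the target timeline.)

frame 222523

Source frame index: (2×3600 + 3×60 + 44) × 48 + 41 = 356393.
Real time: 356393 / (48) = 356393/48 s.
Target frame: (356393/48) × (30000/1001) = 222745625/1001 ≈ 222523.102 → 222523.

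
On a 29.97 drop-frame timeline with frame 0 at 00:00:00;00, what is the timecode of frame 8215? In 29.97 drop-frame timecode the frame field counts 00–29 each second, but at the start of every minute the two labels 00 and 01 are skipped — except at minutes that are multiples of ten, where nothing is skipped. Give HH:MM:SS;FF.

00:04:34;03

Ten DF minutes hold 17982 frames, so frame 8215 lies in block 0 (frames 0–17981) with 8215 frames into that block.
The block's first minute is 1800 frames and the rest 1798 each; 8215 frames reaches minute 4, so 0 × 18 + 4 × 2 = 8 labels have been skipped so far.
Adding those back, label number 8215 + 8 = 8223 at 30 labels/s is 274 s + 3 f = 0 h 4 min 34 s frame 3, i.e. 00:04:34;03.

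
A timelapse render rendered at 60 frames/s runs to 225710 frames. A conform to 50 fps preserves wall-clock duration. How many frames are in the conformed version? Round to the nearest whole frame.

Frames at target rate = 225710 × (50) / (60) = 564275/3 ≈ 188091.667.
Nearest whole frame: 188092.

188092 frames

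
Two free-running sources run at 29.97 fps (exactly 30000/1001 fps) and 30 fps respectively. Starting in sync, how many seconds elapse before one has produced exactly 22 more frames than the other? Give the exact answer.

11011/15 seconds

The gap grows by |30 − 30000/1001| = 30/1001 frames per second.
Time for a 22-frame gap: 22 ÷ (30/1001) = 11011/15 s.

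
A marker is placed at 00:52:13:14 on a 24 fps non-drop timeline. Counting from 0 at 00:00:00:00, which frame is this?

Total seconds to the label: (0 × 3600 + 52 × 60 + 13) = 3133.
Frame index = 3133 × 24 + 14 = 75206.

75206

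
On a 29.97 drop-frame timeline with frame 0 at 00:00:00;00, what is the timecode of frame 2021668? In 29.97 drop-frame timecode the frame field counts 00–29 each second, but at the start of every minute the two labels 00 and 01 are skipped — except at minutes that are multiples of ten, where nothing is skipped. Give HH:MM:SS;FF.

Each 10-minute DF block holds 10 × 60 × 30 − 9 × 2 = 17982 frames. 2021668 ÷ 17982 → 112 full blocks, remainder 7684.
Within the partial block the first minute is 1800 frames and each further minute 1798, so 4 further minute boundaries passed. Total skipped labels = 18 × 112 + 2 × 4 = 2024.
Non-drop label index = 2021668 + 2024 = 2023692; at 30 labels/s that is 18:44:16:12, i.e. DF 18:44:16;12.

18:44:16;12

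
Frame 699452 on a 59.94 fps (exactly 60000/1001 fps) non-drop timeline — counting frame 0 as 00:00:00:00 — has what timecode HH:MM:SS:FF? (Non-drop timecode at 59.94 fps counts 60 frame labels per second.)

03:14:17:32

699452 ÷ 60 = 11657 full seconds, remainder 32 frames.
11657 s = 3 h 14 min 17 s.
Timecode: 03:14:17:32.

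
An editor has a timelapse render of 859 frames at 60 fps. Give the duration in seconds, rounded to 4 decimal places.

Running time = 859 × 1/60 = 859/60 s ≈ 14.3167 s.

14.3167 seconds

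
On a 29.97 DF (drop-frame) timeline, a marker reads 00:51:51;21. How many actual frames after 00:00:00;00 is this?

As if non-drop at 30 labels/s: (0 × 3600 + 51 × 60 + 51) × 30 + 21 = 93351.
Minute boundaries passed: 51; those not divisible by 10: 51 − 5 = 46; dropped labels = 2 × 46 = 92.
Actual frame index = 93351 − 92 = 93259.

93259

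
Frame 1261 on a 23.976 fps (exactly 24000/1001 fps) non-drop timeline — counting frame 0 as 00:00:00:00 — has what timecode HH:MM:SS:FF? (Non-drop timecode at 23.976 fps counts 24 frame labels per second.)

1261 ÷ 24 = 52 full seconds, remainder 13 frames.
52 s = 0 h 0 min 52 s.
Timecode: 00:00:52:13.

00:00:52:13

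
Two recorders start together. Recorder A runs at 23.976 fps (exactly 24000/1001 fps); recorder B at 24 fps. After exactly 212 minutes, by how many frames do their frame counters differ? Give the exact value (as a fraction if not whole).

305280/1001 frames

212 min = 12720 s.
A emits 24000/1001 × 12720 = 305280000/1001 frames; B emits 24 × 12720 = 305280.
Difference = 305280/1001 frames (≈ 304.9750); B is ahead of A.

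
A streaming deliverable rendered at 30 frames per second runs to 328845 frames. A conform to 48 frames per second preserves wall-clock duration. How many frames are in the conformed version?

526152 frames

Frames at target rate = 328845 × (48) / (30) = 526152.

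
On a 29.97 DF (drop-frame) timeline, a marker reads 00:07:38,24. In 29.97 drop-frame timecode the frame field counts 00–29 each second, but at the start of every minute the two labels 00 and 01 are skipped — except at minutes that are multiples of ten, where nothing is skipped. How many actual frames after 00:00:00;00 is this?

Complete 10-minute blocks: 0, each 17982 frames → 0.
Remaining 7 whole minutes in the current block: 1800 + 6 × 1798 = 12588 frames.
Within the current minute: 38 × 30 + 24 − 2 = 1162 (labels ;00/;01 skipped at this minute). Total = 0 + 12588 + 1162 = 13750.

13750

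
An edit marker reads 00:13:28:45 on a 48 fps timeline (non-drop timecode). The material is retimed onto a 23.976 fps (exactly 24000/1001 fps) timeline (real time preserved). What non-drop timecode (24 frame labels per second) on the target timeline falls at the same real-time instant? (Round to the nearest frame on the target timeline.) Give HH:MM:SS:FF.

Source frame index: (0×3600 + 13×60 + 28) × 48 + 45 = 38829.
Real time: 38829 / (48) = 12943/16 s.
Target frame: (12943/16) × (24000/1001) = 2773500/143 ≈ 19395.105 → 19395.
At 24 labels/s: frame 19395 → 00:13:28:03.

00:13:28:03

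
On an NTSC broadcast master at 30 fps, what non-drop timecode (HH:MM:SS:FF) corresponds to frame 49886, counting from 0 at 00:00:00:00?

49886 ÷ 30 = 1662 full seconds, remainder 26 frames.
1662 s = 0 h 27 min 42 s.
Timecode: 00:27:42:26.

00:27:42:26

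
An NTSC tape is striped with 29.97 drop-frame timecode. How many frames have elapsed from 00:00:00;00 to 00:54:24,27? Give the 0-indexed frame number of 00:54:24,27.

Complete 10-minute blocks: 5, each 17982 frames → 89910.
Remaining 4 whole minutes in the current block: 1800 + 3 × 1798 = 7194 frames.
Within the current minute: 24 × 30 + 27 − 2 = 745 (labels ;00/;01 skipped at this minute). Total = 89910 + 7194 + 745 = 97849.

97849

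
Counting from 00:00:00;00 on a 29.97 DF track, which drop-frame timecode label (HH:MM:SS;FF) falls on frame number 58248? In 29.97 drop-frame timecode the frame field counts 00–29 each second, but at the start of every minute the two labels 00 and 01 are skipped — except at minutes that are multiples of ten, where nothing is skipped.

Each 10-minute DF block holds 10 × 60 × 30 − 9 × 2 = 17982 frames. 58248 ÷ 17982 → 3 full blocks, remainder 4302.
Within the partial block the first minute is 1800 frames and each further minute 1798, so 2 further minute boundaries passed. Total skipped labels = 18 × 3 + 2 × 2 = 58.
Non-drop label index = 58248 + 58 = 58306; at 30 labels/s that is 00:32:23:16, i.e. DF 00:32:23;16.

00:32:23;16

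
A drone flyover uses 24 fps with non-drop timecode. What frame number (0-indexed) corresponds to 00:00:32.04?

Total seconds to the label: (0 × 3600 + 0 × 60 + 32) = 32.
Frame index = 32 × 24 + 4 = 772.

772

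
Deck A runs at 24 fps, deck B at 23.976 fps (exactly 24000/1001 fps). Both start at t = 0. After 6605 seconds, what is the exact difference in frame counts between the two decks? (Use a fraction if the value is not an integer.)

A emits 24 × 6605 = 158520 frames; B emits 24000/1001 × 6605 = 158520000/1001.
Difference = 158520/1001 frames (≈ 158.3616); B is behind A.

158520/1001 frames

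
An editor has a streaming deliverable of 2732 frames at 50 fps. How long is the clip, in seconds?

54.64 seconds

Running time = 2732 / (50) = 54.64 s.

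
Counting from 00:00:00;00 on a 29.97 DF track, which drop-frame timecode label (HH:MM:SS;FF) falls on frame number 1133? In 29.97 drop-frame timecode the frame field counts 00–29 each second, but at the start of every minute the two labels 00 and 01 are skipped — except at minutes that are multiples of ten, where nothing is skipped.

00:00:37;23

Ten DF minutes hold 17982 frames, so frame 1133 lies in block 0 (frames 0–17981) with 1133 frames into that block.
The block's first minute is 1800 frames and the rest 1798 each; 1133 frames reaches minute 0, so 0 × 18 + 0 × 2 = 0 labels have been skipped so far.
Adding those back, label number 1133 + 0 = 1133 at 30 labels/s is 37 s + 23 f = 0 h 0 min 37 s frame 23, i.e. 00:00:37;23.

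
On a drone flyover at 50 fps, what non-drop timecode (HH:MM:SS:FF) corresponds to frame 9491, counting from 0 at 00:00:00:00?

9491 ÷ 50 = 189 full seconds, remainder 41 frames.
189 s = 0 h 3 min 9 s.
Timecode: 00:03:09:41.

00:03:09:41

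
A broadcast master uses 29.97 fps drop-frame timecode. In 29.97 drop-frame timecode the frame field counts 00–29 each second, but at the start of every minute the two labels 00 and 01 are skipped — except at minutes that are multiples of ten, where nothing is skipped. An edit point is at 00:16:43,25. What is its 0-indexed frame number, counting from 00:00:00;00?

30085

As if non-drop at 30 labels/s: (0 × 3600 + 16 × 60 + 43) × 30 + 25 = 30115.
Minute boundaries passed: 16; those not divisible by 10: 16 − 1 = 15; dropped labels = 2 × 15 = 30.
Actual frame index = 30115 − 30 = 30085.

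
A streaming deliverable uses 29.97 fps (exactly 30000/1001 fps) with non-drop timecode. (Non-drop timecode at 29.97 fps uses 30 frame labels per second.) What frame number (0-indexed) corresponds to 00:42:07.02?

Total seconds to the label: (0 × 3600 + 42 × 60 + 7) = 2527.
Frame index = 2527 × 30 + 2 = 75812.

frame 75812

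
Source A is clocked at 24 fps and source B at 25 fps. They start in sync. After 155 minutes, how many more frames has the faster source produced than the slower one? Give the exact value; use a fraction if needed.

9300 frames

155 min = 9300 s.
A emits 24 × 9300 = 223200 frames; B emits 25 × 9300 = 232500.
Difference = 9300 frames; B is ahead of A.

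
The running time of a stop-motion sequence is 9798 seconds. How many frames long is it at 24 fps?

235152 frames

Frames = 9798 × 24 = 235152.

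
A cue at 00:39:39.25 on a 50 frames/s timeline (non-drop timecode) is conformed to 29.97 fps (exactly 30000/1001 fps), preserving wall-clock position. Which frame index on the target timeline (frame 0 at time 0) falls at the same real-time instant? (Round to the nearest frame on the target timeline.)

Source frame index: (0×3600 + 39×60 + 39) × 50 + 25 = 118975.
Real time: 118975 / (50) = 4759/2 s.
Target frame: (4759/2) × (30000/1001) = 71385000/1001 ≈ 71313.686 → 71314.

frame 71314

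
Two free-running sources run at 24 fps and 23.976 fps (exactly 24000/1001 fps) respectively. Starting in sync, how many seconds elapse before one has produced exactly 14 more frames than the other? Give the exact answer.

7007/12 seconds

The gap grows by |24000/1001 − 24| = 24/1001 frames per second.
Time for a 14-frame gap: 14 ÷ (24/1001) = 7007/12 s.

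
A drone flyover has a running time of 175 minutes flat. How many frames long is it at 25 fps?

175 min = 10500 s.
Frames = 10500 × 25 = 262500.

262500 frames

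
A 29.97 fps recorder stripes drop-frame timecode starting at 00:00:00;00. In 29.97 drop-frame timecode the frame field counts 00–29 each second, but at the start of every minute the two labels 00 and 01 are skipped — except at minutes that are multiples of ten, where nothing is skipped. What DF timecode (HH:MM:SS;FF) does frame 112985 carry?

01:02:49;27

Ten DF minutes hold 17982 frames, so frame 112985 lies in block 6 (frames 107892–125873) with 5093 frames into that block.
The block's first minute is 1800 frames and the rest 1798 each; 5093 frames reaches minute 2, so 6 × 18 + 2 × 2 = 112 labels have been skipped so far.
Adding those back, label number 112985 + 112 = 113097 at 30 labels/s is 3769 s + 27 f = 1 h 2 min 49 s frame 27, i.e. 01:02:49;27.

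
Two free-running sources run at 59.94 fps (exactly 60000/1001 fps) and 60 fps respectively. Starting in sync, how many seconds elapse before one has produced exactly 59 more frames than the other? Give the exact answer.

The gap grows by |60 − 60000/1001| = 60/1001 frames per second.
Time for a 59-frame gap: 59 ÷ (60/1001) = 59059/60 s.

59059/60 seconds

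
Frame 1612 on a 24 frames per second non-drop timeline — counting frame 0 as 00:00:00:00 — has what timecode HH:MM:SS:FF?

1612 ÷ 24 = 67 full seconds, remainder 4 frames.
67 s = 0 h 1 min 7 s.
Timecode: 00:01:07:04.

00:01:07:04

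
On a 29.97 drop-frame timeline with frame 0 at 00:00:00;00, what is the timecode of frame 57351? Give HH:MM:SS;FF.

00:31:53;17

Ten DF minutes hold 17982 frames, so frame 57351 lies in block 3 (frames 53946–71927) with 3405 frames into that block.
The block's first minute is 1800 frames and the rest 1798 each; 3405 frames reaches minute 1, so 3 × 18 + 1 × 2 = 56 labels have been skipped so far.
Adding those back, label number 57351 + 56 = 57407 at 30 labels/s is 1913 s + 17 f = 0 h 31 min 53 s frame 17, i.e. 00:31:53;17.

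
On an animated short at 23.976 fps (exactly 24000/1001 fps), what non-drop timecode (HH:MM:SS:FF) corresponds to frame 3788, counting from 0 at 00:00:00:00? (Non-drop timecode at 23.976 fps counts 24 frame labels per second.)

3788 ÷ 24 = 157 full seconds, remainder 20 frames.
157 s = 0 h 2 min 37 s.
Timecode: 00:02:37:20.

00:02:37:20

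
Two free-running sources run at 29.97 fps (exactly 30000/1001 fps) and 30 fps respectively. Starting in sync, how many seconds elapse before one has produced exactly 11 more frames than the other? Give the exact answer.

The gap grows by |30 − 30000/1001| = 30/1001 frames per second.
Time for a 11-frame gap: 11 ÷ (30/1001) = 11011/30 s.

11011/30 seconds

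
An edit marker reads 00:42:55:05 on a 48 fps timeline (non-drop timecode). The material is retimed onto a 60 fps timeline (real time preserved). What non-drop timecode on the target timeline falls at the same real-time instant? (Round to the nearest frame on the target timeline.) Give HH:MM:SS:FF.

Source frame index: (0×3600 + 42×60 + 55) × 48 + 5 = 123605.
Real time: 123605 / (48) = 123605/48 s.
Target frame: (123605/48) × (60) = 618025/4 ≈ 154506.250 → 154506.
At 60 labels/s: frame 154506 → 00:42:55:06.

00:42:55:06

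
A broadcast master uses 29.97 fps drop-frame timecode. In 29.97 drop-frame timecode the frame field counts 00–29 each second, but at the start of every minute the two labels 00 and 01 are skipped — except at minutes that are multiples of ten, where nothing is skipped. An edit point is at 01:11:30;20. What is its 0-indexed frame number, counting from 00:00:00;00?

As if non-drop at 30 labels/s: (1 × 3600 + 11 × 60 + 30) × 30 + 20 = 128720.
Minute boundaries passed: 71; those not divisible by 10: 71 − 7 = 64; dropped labels = 2 × 64 = 128.
Actual frame index = 128720 − 128 = 128592.

128592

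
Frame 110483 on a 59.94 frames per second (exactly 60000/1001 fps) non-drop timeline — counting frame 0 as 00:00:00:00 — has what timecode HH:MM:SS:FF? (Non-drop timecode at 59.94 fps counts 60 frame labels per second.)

00:30:41:23

110483 ÷ 60 = 1841 full seconds, remainder 23 frames.
1841 s = 0 h 30 min 41 s.
Timecode: 00:30:41:23.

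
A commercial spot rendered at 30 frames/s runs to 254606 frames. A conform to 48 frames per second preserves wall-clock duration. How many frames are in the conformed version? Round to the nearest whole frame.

407370 frames

Frames at target rate = 254606 × (48) / (30) = 2036848/5 ≈ 407369.600.
Nearest whole frame: 407370.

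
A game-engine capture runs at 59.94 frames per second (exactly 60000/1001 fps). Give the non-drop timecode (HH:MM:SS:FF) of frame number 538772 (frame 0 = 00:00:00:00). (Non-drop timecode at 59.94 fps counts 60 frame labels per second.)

02:29:39:32

538772 ÷ 60 = 8979 full seconds, remainder 32 frames.
8979 s = 2 h 29 min 39 s.
Timecode: 02:29:39:32.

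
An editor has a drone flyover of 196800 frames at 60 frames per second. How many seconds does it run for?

3280 seconds

Running time = 196800 / (60) = 3280 s.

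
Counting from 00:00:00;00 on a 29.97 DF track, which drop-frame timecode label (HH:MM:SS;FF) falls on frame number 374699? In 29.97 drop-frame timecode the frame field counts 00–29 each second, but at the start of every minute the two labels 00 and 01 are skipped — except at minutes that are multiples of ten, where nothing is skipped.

03:28:22;15

Each 10-minute DF block holds 10 × 60 × 30 − 9 × 2 = 17982 frames. 374699 ÷ 17982 → 20 full blocks, remainder 15059.
Within the partial block the first minute is 1800 frames and each further minute 1798, so 8 further minute boundaries passed. Total skipped labels = 18 × 20 + 2 × 8 = 376.
Non-drop label index = 374699 + 376 = 375075; at 30 labels/s that is 03:28:22:15, i.e. DF 03:28:22;15.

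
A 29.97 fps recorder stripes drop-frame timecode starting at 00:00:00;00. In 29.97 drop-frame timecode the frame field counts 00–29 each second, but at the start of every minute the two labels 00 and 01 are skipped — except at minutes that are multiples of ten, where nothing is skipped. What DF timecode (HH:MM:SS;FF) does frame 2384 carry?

Each 10-minute DF block holds 10 × 60 × 30 − 9 × 2 = 17982 frames. 2384 ÷ 17982 → 0 full blocks, remainder 2384.
Within the partial block the first minute is 1800 frames and each further minute 1798, so 1 further minute boundary passed. Total skipped labels = 18 × 0 + 2 × 1 = 2.
Non-drop label index = 2384 + 2 = 2386; at 30 labels/s that is 00:01:19:16, i.e. DF 00:01:19;16.

00:01:19;16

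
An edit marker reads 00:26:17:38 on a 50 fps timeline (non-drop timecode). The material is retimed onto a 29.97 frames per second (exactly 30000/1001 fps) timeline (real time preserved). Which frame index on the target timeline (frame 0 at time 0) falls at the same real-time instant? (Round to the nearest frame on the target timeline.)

frame 47286

Source frame index: (0×3600 + 26×60 + 17) × 50 + 38 = 78888.
Real time: 78888 / (50) = 39444/25 s.
Target frame: (39444/25) × (30000/1001) = 47332800/1001 ≈ 47285.514 → 47286.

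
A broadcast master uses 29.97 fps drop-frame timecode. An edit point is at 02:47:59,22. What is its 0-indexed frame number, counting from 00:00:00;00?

As if non-drop at 30 labels/s: (2 × 3600 + 47 × 60 + 59) × 30 + 22 = 302392.
Minute boundaries passed: 167; those not divisible by 10: 167 − 16 = 151; dropped labels = 2 × 151 = 302.
Actual frame index = 302392 − 302 = 302090.

302090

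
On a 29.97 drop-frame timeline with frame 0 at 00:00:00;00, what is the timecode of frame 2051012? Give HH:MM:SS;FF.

19:00:35;14

Each 10-minute DF block holds 10 × 60 × 30 − 9 × 2 = 17982 frames. 2051012 ÷ 17982 → 114 full blocks, remainder 1064.
Within the partial block the first minute is 1800 frames and each further minute 1798, so 0 further minute boundaries passed. Total skipped labels = 18 × 114 + 2 × 0 = 2052.
Non-drop label index = 2051012 + 2052 = 2053064; at 30 labels/s that is 19:00:35:14, i.e. DF 19:00:35;14.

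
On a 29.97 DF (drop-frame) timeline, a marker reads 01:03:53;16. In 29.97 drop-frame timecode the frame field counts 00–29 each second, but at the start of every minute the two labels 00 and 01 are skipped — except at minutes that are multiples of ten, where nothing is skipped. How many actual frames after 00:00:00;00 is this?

114892

As if non-drop at 30 labels/s: (1 × 3600 + 3 × 60 + 53) × 30 + 16 = 115006.
Minute boundaries passed: 63; those not divisible by 10: 63 − 6 = 57; dropped labels = 2 × 57 = 114.
Actual frame index = 115006 − 114 = 114892.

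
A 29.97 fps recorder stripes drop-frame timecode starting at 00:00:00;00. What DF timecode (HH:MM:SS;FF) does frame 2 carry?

Each 10-minute DF block holds 10 × 60 × 30 − 9 × 2 = 17982 frames. 2 ÷ 17982 → 0 full blocks, remainder 2.
Within the partial block the first minute is 1800 frames and each further minute 1798, so 0 further minute boundaries passed. Total skipped labels = 18 × 0 + 2 × 0 = 0.
Non-drop label index = 2 + 0 = 2; at 30 labels/s that is 00:00:00:02, i.e. DF 00:00:00;02.

00:00:00;02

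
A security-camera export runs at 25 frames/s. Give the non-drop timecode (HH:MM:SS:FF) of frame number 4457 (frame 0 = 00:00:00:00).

4457 ÷ 25 = 178 full seconds, remainder 7 frames.
178 s = 0 h 2 min 58 s.
Timecode: 00:02:58:07.

00:02:58:07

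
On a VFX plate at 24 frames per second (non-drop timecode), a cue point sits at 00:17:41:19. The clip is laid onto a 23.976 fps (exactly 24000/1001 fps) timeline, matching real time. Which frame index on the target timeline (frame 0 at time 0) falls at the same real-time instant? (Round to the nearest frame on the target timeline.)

Source frame index: (0×3600 + 17×60 + 41) × 24 + 19 = 25483.
Real time: 25483 / (24) = 25483/24 s.
Target frame: (25483/24) × (24000/1001) = 25483000/1001 ≈ 25457.542 → 25458.

frame 25458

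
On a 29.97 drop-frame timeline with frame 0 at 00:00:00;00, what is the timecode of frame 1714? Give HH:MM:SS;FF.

Each 10-minute DF block holds 10 × 60 × 30 − 9 × 2 = 17982 frames. 1714 ÷ 17982 → 0 full blocks, remainder 1714.
Within the partial block the first minute is 1800 frames and each further minute 1798, so 0 further minute boundaries passed. Total skipped labels = 18 × 0 + 2 × 0 = 0.
Non-drop label index = 1714 + 0 = 1714; at 30 labels/s that is 00:00:57:04, i.e. DF 00:00:57;04.

00:00:57;04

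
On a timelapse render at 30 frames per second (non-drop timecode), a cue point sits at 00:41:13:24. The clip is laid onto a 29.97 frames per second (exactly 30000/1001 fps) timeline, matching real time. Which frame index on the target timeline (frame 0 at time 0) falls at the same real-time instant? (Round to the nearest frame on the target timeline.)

Source frame index: (0×3600 + 41×60 + 13) × 30 + 24 = 74214.
Real time: 74214 / (30) = 12369/5 s.
Target frame: (12369/5) × (30000/1001) = 10602000/143 ≈ 74139.860 → 74140.

frame 74140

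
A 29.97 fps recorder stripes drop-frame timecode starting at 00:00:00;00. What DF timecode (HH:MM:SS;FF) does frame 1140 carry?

00:00:38;00

Ten DF minutes hold 17982 frames, so frame 1140 lies in block 0 (frames 0–17981) with 1140 frames into that block.
The block's first minute is 1800 frames and the rest 1798 each; 1140 frames reaches minute 0, so 0 × 18 + 0 × 2 = 0 labels have been skipped so far.
Adding those back, label number 1140 + 0 = 1140 at 30 labels/s is 38 s + 0 f = 0 h 0 min 38 s frame 0, i.e. 00:00:38;00.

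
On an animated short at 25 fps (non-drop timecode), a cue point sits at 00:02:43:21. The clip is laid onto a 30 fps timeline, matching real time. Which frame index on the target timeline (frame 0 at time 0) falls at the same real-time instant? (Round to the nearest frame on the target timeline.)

frame 4915

Source frame index: (0×3600 + 2×60 + 43) × 25 + 21 = 4096.
Real time: 4096 / (25) = 4096/25 s.
Target frame: (4096/25) × (30) = 24576/5 ≈ 4915.200 → 4915.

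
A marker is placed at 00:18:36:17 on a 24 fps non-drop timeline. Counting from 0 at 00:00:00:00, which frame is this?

Total seconds to the label: (0 × 3600 + 18 × 60 + 36) = 1116.
Frame index = 1116 × 24 + 17 = 26801.

26801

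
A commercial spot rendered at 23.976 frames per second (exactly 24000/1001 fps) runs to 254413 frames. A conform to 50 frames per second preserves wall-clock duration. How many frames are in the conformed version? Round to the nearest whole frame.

530557 frames

Frames at target rate = 254413 × (50) / (24000/1001) = 254667413/480 ≈ 530557.110.
Nearest whole frame: 530557.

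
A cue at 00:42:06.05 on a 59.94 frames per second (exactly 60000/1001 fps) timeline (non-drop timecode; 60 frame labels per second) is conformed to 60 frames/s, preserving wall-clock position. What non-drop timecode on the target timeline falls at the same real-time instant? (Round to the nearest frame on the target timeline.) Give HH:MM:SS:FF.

00:42:08:37

Source frame index: (0×3600 + 42×60 + 6) × 60 + 5 = 151565.
Real time: 151565 / (60000/1001) = 30343313/12000 s.
Target frame: (30343313/12000) × (60) = 30343313/200 ≈ 151716.565 → 151717.
At 60 labels/s: frame 151717 → 00:42:08:37.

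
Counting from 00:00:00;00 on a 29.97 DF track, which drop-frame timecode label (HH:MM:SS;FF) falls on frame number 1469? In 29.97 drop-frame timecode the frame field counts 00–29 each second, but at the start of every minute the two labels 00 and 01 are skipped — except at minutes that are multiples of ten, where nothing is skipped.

Ten DF minutes hold 17982 frames, so frame 1469 lies in block 0 (frames 0–17981) with 1469 frames into that block.
The block's first minute is 1800 frames and the rest 1798 each; 1469 frames reaches minute 0, so 0 × 18 + 0 × 2 = 0 labels have been skipped so far.
Adding those back, label number 1469 + 0 = 1469 at 30 labels/s is 48 s + 29 f = 0 h 0 min 48 s frame 29, i.e. 00:00:48;29.

00:00:48;29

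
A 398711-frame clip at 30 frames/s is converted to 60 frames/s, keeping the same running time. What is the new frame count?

Target frames = source frames × (target rate / source rate) = 398711 × (60)/(30) = 398711 × 2 = 797422.

797422 frames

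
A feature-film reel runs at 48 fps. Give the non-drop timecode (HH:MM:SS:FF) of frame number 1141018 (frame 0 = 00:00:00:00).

1141018 ÷ 48 = 23771 full seconds, remainder 10 frames.
23771 s = 6 h 36 min 11 s.
Timecode: 06:36:11:10.

06:36:11:10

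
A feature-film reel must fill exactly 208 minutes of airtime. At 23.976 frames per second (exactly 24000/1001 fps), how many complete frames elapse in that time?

208 min = 12480 s.
Frames = 12480 × 24000/1001 = 23040000/77 ≈ 299220.7792.
Complete frames: 299220.

299220 frames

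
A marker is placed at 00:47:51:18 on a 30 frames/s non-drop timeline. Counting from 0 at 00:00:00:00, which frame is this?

86148

Total seconds to the label: (0 × 3600 + 47 × 60 + 51) = 2871.
Frame index = 2871 × 30 + 18 = 86148.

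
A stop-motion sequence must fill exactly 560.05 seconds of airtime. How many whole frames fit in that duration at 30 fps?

Frames = 560.05 × 30 = 33603/2 ≈ 16801.5000.
Complete frames: 16801.

16801 frames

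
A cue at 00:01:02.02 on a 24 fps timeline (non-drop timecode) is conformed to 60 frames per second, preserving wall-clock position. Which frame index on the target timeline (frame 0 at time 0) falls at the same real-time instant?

Source frame index: (0×3600 + 1×60 + 2) × 24 + 2 = 1490.
Real time: 1490 / (24) = 745/12 s.
Target frame: (745/12) × (60) = 3725.

frame 3725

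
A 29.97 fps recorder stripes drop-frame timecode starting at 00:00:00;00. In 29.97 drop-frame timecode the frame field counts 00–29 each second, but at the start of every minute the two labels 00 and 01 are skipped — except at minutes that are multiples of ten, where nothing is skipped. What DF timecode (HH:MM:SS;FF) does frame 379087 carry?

Each 10-minute DF block holds 10 × 60 × 30 − 9 × 2 = 17982 frames. 379087 ÷ 17982 → 21 full blocks, remainder 1465.
Within the partial block the first minute is 1800 frames and each further minute 1798, so 0 further minute boundaries passed. Total skipped labels = 18 × 21 + 2 × 0 = 378.
Non-drop label index = 379087 + 378 = 379465; at 30 labels/s that is 03:30:48:25, i.e. DF 03:30:48;25.

03:30:48;25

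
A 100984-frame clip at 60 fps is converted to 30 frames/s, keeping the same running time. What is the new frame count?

Target frames = source frames × (target rate / source rate) = 100984 × (30)/(60) = 100984 × 1/2 = 50492.

50492 frames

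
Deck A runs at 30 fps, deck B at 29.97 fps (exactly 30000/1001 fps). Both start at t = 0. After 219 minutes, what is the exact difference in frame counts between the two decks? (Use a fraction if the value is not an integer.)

219 min = 13140 s.
A emits 30 × 13140 = 394200 frames; B emits 30000/1001 × 13140 = 394200000/1001.
Difference = 394200/1001 frames (≈ 393.8062); B is behind A.

394200/1001 frames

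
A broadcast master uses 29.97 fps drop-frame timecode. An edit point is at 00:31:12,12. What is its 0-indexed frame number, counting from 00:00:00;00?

Complete 10-minute blocks: 3, each 17982 frames → 53946.
Remaining 1 whole minute in the current block: 1800 + 0 × 1798 = 1800 frames.
Within the current minute: 12 × 30 + 12 − 2 = 370 (labels ;00/;01 skipped at this minute). Total = 53946 + 1800 + 370 = 56116.

56116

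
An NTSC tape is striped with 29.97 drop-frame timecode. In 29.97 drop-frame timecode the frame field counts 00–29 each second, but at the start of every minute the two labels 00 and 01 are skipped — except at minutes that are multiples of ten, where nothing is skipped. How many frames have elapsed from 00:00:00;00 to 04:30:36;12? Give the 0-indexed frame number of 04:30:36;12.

Complete 10-minute blocks: 27, each 17982 frames → 485514.
Remaining 0 whole minutes in the current block: 0 frames.
Within the current minute: 36 × 30 + 12 = 1092. Total = 485514 + 0 + 1092 = 486606.

486606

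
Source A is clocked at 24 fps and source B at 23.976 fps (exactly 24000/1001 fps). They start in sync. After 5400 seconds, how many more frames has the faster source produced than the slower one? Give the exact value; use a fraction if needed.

A emits 24 × 5400 = 129600 frames; B emits 24000/1001 × 5400 = 129600000/1001.
Difference = 129600/1001 frames (≈ 129.4705); B is behind A.

129600/1001 frames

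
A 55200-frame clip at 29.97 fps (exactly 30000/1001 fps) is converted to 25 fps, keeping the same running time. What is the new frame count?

Target frames = source frames × (target rate / source rate) = 55200 × (25)/(30000/1001) = 55200 × 1001/1200 = 46046.

46046 frames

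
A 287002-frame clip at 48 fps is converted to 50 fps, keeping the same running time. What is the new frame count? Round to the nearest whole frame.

298960 frames

Frames at target rate = 287002 × (50) / (48) = 3587525/12 ≈ 298960.417.
Nearest whole frame: 298960.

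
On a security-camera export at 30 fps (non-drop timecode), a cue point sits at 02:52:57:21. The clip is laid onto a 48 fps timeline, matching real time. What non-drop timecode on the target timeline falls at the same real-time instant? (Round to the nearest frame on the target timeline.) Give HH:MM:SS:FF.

Source frame index: (2×3600 + 52×60 + 57) × 30 + 21 = 311331.
Real time: 311331 / (30) = 103777/10 s.
Target frame: (103777/10) × (48) = 2490648/5 ≈ 498129.600 → 498130.
At 48 labels/s: frame 498130 → 02:52:57:34.

02:52:57:34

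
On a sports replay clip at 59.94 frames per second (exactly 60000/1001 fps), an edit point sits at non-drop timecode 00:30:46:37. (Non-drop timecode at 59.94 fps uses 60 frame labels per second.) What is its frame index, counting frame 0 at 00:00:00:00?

Total seconds to the label: (0 × 3600 + 30 × 60 + 46) = 1846.
Frame index = 1846 × 60 + 37 = 110797.

110797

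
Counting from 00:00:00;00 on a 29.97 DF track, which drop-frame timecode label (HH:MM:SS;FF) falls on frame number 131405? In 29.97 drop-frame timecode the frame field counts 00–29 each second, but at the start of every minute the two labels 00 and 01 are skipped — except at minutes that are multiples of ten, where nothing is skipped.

01:13:04;17

Ten DF minutes hold 17982 frames, so frame 131405 lies in block 7 (frames 125874–143855) with 5531 frames into that block.
The block's first minute is 1800 frames and the rest 1798 each; 5531 frames reaches minute 3, so 7 × 18 + 3 × 2 = 132 labels have been skipped so far.
Adding those back, label number 131405 + 132 = 131537 at 30 labels/s is 4384 s + 17 f = 1 h 13 min 4 s frame 17, i.e. 01:13:04;17.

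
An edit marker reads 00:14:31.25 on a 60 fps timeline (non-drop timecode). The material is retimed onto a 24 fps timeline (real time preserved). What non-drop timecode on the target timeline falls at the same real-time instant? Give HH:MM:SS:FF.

00:14:31:10

Source frame index: (0×3600 + 14×60 + 31) × 60 + 25 = 52285.
Real time: 52285 / (60) = 10457/12 s.
Target frame: (10457/12) × (24) = 20914.
At 24 labels/s: frame 20914 → 00:14:31:10.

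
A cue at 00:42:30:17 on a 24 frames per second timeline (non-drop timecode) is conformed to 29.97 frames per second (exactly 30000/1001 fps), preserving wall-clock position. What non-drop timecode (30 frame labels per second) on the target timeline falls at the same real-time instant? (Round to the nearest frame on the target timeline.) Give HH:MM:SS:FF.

00:42:28:05

Source frame index: (0×3600 + 42×60 + 30) × 24 + 17 = 61217.
Real time: 61217 / (24) = 61217/24 s.
Target frame: (61217/24) × (30000/1001) = 5886250/77 ≈ 76444.805 → 76445.
At 30 labels/s: frame 76445 → 00:42:28:05.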